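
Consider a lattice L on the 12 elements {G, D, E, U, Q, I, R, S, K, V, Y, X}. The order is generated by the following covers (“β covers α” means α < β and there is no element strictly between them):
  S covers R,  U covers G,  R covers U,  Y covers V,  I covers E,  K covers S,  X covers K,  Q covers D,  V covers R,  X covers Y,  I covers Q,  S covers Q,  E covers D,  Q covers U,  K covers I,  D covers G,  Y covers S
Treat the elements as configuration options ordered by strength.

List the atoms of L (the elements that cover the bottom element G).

The atoms are exactly the elements that cover G: D, U.

D, U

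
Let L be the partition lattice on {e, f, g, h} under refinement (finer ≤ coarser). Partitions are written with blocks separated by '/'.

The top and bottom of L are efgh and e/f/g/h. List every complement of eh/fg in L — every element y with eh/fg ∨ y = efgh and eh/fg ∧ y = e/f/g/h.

Need y with eh/fg ∨ y = efgh and eh/fg ∧ y = e/f/g/h.
Checking each element gives: e/f/gh, e/fh/g, ef/g/h, ef/gh, eg/f/h, eg/fh.

e/f/gh, e/fh/g, ef/g/h, ef/gh, eg/f/h, eg/fh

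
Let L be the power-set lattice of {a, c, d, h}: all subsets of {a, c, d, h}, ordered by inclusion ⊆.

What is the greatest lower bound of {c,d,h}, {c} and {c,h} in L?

{c}

Under ⊆, meet is intersection: {c,d,h} ∩ {c} ∩ {c,h} = {c}.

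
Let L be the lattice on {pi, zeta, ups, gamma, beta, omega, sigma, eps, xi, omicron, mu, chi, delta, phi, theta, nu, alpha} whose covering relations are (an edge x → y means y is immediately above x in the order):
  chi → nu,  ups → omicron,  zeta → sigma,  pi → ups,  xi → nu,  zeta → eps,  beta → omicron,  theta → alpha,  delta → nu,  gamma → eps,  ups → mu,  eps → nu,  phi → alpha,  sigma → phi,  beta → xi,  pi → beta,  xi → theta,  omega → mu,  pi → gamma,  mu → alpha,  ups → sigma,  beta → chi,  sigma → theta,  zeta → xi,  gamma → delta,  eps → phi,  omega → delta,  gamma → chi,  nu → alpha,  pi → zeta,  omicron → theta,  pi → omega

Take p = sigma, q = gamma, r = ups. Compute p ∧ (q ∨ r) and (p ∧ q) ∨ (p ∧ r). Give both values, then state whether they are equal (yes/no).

q ∨ r = phi, so p ∧ (q ∨ r) = sigma ∧ phi = sigma.
p ∧ q = pi and p ∧ r = ups, so (p ∧ q) ∨ (p ∧ r) = pi ∨ ups = ups.
Equal: no.

sigma; ups; no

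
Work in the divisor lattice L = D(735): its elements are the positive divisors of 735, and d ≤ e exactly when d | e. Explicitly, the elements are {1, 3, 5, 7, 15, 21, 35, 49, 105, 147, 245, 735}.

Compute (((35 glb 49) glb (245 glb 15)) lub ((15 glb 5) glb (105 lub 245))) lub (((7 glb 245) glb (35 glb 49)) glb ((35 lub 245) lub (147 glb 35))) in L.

35

35 ∧ 49 = 7
245 ∧ 15 = 5
7 ∧ 5 = 1
15 ∧ 5 = 5
105 ∨ 245 = 735
5 ∧ 735 = 5
1 ∨ 5 = 5
7 ∧ 245 = 7
35 ∧ 49 = 7
7 ∧ 7 = 7
35 ∨ 245 = 245
147 ∧ 35 = 7
245 ∨ 7 = 245
7 ∧ 245 = 7
5 ∨ 7 = 35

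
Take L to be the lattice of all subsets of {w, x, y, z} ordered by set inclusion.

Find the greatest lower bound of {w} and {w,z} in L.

{w}

Common lower bounds of {{w}, {w,z}}: {w}, {}.
The greatest among these is {w}.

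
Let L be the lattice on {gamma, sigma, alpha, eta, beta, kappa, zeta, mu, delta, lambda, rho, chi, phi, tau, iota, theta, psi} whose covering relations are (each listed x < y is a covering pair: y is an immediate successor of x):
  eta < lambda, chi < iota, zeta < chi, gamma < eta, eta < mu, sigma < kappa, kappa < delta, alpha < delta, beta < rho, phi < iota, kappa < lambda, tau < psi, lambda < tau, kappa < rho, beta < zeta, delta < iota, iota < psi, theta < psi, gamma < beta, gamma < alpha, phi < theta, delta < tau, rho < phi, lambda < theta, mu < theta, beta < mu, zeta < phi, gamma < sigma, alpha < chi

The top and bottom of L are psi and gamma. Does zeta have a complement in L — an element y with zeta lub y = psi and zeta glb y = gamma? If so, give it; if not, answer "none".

tau

Need y with zeta ∨ y = psi and zeta ∧ y = gamma.
Checking each element gives: tau.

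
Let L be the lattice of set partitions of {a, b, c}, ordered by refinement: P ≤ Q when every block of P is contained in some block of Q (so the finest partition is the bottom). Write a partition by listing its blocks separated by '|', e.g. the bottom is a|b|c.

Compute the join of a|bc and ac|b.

abc

Common upper bounds of {a|bc, ac|b}: abc.
The least among these is abc.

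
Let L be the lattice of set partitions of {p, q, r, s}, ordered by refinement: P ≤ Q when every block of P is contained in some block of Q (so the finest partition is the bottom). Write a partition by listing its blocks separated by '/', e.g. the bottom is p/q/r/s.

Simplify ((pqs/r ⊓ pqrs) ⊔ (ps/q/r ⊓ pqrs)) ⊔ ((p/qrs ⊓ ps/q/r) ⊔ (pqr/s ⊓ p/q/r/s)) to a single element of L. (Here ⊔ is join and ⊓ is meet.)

pqs/r ∧ pqrs = pqs/r
ps/q/r ∧ pqrs = ps/q/r
pqs/r ∨ ps/q/r = pqs/r
p/qrs ∧ ps/q/r = p/q/r/s
pqr/s ∧ p/q/r/s = p/q/r/s
p/q/r/s ∨ p/q/r/s = p/q/r/s
pqs/r ∨ p/q/r/s = pqs/r

pqs/r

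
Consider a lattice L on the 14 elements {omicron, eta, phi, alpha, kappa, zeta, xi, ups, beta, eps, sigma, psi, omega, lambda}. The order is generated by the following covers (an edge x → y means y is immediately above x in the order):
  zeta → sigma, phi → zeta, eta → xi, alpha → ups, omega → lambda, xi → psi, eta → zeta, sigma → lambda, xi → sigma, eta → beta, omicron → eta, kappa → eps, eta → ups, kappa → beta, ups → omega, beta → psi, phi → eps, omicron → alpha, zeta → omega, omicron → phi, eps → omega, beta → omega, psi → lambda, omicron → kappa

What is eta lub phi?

Common upper bounds of {eta, phi}: lambda, omega, sigma, zeta.
The least among these is zeta.

zeta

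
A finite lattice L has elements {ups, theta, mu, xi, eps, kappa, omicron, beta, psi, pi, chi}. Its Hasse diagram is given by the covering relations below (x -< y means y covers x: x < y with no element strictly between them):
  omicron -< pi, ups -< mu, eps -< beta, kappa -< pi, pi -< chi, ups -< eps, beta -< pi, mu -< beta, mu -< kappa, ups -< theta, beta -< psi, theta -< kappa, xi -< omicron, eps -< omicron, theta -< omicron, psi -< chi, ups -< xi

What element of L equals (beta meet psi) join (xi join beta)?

pi

beta ∧ psi = beta
xi ∨ beta = pi
beta ∨ pi = pi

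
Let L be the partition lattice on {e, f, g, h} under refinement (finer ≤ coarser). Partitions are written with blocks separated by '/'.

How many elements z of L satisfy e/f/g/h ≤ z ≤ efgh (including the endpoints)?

15

The interval [e/f/g/h, efgh] = {e/f/g/h, e/f/gh, e/fg/h, e/fgh, e/fh/g, ef/g/h, ef/gh, efg/h, efgh, efh/g, eg/f/h, eg/fh, egh/f, eh/f/g, eh/fg}, which has 15 elements.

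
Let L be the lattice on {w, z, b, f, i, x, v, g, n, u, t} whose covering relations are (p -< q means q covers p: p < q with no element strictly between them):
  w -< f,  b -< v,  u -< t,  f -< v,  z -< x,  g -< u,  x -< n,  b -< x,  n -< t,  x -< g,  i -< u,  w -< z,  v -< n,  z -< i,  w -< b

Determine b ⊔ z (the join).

x

Common upper bounds of {b, z}: g, n, t, u, x.
The least among these is x.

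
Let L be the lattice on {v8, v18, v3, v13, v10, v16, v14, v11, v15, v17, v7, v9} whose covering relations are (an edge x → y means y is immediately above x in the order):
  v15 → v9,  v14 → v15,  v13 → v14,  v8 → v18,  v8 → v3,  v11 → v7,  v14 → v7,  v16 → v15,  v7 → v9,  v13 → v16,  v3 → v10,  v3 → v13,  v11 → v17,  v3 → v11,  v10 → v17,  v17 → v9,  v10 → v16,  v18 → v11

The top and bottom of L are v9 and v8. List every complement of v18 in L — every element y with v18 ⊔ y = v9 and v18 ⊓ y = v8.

v15, v16

Need y with v18 ∨ y = v9 and v18 ∧ y = v8.
Checking each element gives: v15, v16.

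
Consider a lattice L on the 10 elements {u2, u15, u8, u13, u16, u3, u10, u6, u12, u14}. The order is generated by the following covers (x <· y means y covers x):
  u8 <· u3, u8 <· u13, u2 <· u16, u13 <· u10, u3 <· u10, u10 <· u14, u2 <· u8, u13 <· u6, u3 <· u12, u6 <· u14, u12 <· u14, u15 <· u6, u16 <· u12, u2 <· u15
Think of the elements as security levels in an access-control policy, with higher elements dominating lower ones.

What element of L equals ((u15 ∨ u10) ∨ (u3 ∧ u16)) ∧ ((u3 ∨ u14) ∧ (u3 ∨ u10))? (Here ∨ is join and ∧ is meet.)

u15 ∨ u10 = u14
u3 ∧ u16 = u2
u14 ∨ u2 = u14
u3 ∨ u14 = u14
u3 ∨ u10 = u10
u14 ∧ u10 = u10
u14 ∧ u10 = u10

u10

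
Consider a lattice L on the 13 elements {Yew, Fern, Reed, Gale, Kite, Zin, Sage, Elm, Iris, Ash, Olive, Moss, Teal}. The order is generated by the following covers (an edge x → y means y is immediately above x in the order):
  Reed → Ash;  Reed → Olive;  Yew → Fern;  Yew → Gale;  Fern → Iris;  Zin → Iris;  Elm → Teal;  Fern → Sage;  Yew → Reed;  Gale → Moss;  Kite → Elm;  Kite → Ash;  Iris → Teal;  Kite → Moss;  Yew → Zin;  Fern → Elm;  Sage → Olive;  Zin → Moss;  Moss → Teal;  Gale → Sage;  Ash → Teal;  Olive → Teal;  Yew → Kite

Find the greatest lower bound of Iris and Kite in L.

Common lower bounds of {Iris, Kite}: Yew.
The greatest among these is Yew.

Yew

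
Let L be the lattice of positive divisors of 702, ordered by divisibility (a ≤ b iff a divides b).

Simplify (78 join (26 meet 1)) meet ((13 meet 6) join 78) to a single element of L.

26 ∧ 1 = 1
78 ∨ 1 = 78
13 ∧ 6 = 1
1 ∨ 78 = 78
78 ∧ 78 = 78

78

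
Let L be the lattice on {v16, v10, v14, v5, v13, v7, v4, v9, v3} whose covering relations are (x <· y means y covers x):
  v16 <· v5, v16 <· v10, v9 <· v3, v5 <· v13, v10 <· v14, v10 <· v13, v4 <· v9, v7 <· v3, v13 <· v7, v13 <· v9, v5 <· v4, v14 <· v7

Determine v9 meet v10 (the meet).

Common lower bounds of {v9, v10}: v10, v16.
The greatest among these is v10.

v10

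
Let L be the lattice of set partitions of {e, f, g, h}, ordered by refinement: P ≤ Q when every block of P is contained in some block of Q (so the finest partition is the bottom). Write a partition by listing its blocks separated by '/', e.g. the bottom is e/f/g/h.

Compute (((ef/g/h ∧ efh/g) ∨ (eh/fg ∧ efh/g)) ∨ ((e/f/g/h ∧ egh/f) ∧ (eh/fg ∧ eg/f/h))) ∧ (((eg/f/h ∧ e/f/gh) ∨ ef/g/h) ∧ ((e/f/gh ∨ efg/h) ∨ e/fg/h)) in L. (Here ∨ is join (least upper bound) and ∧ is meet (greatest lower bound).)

ef/g/h ∧ efh/g = ef/g/h
eh/fg ∧ efh/g = eh/f/g
ef/g/h ∨ eh/f/g = efh/g
e/f/g/h ∧ egh/f = e/f/g/h
eh/fg ∧ eg/f/h = e/f/g/h
e/f/g/h ∧ e/f/g/h = e/f/g/h
efh/g ∨ e/f/g/h = efh/g
eg/f/h ∧ e/f/gh = e/f/g/h
e/f/g/h ∨ ef/g/h = ef/g/h
e/f/gh ∨ efg/h = efgh
efgh ∨ e/fg/h = efgh
ef/g/h ∧ efgh = ef/g/h
efh/g ∧ ef/g/h = ef/g/h

ef/g/h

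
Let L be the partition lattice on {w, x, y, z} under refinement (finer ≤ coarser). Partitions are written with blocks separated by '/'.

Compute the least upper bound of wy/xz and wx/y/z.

wxyz

The join of wy/xz and wx/y/z merges any blocks that overlap across the partitions, giving wxyz.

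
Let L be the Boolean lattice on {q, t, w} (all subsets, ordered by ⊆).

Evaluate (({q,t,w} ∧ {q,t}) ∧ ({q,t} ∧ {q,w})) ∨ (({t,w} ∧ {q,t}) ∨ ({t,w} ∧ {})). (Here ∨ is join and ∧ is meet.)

{q,t,w} ∧ {q,t} = {q,t}
{q,t} ∧ {q,w} = {q}
{q,t} ∧ {q} = {q}
{t,w} ∧ {q,t} = {t}
{t,w} ∧ {} = {}
{t} ∨ {} = {t}
{q} ∨ {t} = {q,t}

{q,t}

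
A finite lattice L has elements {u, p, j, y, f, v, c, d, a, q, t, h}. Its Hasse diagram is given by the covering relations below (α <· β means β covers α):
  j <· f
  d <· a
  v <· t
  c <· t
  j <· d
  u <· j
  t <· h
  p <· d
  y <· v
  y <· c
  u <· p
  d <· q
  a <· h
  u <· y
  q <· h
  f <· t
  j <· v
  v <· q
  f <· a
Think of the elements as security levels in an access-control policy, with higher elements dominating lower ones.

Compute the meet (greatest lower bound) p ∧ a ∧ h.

Common lower bounds of {p, a, h}: p, u.
The greatest among these is p.

p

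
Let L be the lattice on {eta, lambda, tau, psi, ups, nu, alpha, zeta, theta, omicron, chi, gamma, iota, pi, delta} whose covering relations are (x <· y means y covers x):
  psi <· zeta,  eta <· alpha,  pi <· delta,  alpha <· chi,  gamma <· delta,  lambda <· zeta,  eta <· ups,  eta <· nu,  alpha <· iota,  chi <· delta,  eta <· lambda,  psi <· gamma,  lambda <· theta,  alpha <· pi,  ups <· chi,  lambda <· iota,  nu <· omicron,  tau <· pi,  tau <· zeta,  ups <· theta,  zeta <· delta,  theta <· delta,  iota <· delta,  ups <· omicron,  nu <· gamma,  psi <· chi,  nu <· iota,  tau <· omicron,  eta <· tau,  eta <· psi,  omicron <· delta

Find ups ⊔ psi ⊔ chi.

Common upper bounds of {ups, psi, chi}: chi, delta.
The least among these is chi.

chi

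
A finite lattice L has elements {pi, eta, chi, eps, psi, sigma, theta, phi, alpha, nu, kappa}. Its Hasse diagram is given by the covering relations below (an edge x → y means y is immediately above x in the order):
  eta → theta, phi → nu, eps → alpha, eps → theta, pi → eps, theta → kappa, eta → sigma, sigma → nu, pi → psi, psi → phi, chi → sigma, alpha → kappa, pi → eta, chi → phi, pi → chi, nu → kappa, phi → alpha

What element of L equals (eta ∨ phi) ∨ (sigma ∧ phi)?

nu

eta ∨ phi = nu
sigma ∧ phi = chi
nu ∨ chi = nu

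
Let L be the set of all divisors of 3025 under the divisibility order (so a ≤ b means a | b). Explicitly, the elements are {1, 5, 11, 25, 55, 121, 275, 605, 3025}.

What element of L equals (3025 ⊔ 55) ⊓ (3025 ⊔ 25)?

3025 ∨ 55 = 3025
3025 ∨ 25 = 3025
3025 ∧ 3025 = 3025

3025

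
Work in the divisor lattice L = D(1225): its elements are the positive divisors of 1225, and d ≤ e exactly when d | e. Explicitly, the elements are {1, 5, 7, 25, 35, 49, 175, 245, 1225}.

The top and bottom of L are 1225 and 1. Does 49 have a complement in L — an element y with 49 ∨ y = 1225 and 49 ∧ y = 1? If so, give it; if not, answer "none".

25

Need y with 49 ∨ y = 1225 and 49 ∧ y = 1.
Checking each element gives: 25.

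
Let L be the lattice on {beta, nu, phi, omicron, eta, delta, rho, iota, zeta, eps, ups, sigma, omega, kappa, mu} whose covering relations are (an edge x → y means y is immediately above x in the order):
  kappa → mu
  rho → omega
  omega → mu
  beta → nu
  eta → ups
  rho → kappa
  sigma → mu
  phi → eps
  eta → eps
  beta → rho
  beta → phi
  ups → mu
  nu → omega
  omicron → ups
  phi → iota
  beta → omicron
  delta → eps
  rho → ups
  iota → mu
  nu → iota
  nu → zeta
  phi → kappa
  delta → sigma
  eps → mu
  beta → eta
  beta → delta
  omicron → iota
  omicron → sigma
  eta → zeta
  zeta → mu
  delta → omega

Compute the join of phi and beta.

phi

Common upper bounds of {phi, beta}: eps, iota, kappa, mu, phi.
The least among these is phi.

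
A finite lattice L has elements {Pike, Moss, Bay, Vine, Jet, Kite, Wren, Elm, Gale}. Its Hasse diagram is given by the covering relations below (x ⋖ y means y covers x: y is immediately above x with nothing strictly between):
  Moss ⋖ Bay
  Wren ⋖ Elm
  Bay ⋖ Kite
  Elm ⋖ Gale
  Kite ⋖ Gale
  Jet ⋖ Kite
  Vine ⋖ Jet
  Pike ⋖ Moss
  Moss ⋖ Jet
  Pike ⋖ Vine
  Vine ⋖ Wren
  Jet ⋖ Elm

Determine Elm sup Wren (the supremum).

Common upper bounds of {Elm, Wren}: Elm, Gale.
The least among these is Elm.

Elm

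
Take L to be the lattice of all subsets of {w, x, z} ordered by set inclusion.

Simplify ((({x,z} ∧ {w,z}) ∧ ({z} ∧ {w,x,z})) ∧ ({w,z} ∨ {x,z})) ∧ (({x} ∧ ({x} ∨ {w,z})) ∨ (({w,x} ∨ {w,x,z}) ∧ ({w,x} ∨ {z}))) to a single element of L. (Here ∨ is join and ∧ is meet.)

{x,z} ∧ {w,z} = {z}
{z} ∧ {w,x,z} = {z}
{z} ∧ {z} = {z}
{w,z} ∨ {x,z} = {w,x,z}
{z} ∧ {w,x,z} = {z}
{x} ∨ {w,z} = {w,x,z}
{x} ∧ {w,x,z} = {x}
{w,x} ∨ {w,x,z} = {w,x,z}
{w,x} ∨ {z} = {w,x,z}
{w,x,z} ∧ {w,x,z} = {w,x,z}
{x} ∨ {w,x,z} = {w,x,z}
{z} ∧ {w,x,z} = {z}

{z}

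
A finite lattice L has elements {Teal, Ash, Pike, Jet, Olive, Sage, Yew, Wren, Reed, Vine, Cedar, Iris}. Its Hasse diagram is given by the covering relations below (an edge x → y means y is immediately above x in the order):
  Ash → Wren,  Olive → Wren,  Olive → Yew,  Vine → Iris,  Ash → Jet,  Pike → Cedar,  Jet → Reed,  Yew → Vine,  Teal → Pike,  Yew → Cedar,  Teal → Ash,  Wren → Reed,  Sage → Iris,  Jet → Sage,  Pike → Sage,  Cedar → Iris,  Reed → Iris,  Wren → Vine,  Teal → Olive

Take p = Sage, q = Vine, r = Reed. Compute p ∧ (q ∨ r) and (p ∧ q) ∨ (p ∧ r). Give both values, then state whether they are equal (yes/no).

Sage; Jet; no

q ∨ r = Iris, so p ∧ (q ∨ r) = Sage ∧ Iris = Sage.
p ∧ q = Ash and p ∧ r = Jet, so (p ∧ q) ∨ (p ∧ r) = Ash ∨ Jet = Jet.
Equal: no.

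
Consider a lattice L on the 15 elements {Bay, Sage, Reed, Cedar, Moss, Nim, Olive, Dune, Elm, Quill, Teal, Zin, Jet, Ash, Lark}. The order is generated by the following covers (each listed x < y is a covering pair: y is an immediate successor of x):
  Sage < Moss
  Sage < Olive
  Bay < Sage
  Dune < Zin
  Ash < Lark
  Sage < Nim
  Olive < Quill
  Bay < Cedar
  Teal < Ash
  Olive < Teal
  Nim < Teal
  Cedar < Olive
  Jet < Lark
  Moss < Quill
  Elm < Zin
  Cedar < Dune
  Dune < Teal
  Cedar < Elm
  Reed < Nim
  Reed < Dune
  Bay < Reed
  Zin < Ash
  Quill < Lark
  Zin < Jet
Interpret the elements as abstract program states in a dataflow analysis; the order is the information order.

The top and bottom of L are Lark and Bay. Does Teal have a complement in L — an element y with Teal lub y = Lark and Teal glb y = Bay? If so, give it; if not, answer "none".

none

For every candidate y, either Teal ∨ y ≠ Lark or Teal ∧ y ≠ Bay; no complement exists.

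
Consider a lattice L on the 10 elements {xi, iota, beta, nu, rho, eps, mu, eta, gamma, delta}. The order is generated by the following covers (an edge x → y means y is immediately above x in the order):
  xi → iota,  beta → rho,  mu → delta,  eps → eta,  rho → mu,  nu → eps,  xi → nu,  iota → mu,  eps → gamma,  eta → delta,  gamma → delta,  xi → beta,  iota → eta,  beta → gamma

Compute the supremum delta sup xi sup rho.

delta

Common upper bounds of {delta, xi, rho}: delta.
The least among these is delta.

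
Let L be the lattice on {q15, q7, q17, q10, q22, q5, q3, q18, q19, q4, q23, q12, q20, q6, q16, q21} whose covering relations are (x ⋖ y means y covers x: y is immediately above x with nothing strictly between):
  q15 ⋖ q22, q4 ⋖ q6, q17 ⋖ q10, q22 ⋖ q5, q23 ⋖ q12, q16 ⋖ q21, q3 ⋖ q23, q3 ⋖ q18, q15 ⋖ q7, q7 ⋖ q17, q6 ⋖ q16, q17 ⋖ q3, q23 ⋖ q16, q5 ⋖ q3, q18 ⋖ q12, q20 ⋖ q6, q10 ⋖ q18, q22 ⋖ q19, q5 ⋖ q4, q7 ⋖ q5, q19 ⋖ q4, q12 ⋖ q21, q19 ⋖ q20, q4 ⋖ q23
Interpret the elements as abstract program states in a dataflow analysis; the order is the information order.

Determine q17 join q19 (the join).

q23

Common upper bounds of {q17, q19}: q12, q16, q21, q23.
The least among these is q23.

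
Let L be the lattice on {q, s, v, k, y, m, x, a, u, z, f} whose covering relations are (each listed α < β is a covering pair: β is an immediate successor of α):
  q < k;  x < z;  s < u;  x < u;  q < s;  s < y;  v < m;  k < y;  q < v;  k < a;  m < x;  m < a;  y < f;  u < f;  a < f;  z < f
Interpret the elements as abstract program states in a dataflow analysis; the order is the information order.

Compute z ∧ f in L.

z ∧ f = z

z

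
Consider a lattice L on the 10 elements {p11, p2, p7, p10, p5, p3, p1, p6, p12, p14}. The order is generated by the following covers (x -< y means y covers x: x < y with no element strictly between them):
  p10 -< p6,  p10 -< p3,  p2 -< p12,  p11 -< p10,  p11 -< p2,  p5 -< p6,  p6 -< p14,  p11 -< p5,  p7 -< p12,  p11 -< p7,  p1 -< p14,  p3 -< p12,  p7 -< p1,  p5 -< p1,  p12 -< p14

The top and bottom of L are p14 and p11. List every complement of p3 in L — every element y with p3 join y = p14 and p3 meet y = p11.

Need y with p3 ∨ y = p14 and p3 ∧ y = p11.
Checking each element gives: p1, p5.

p1, p5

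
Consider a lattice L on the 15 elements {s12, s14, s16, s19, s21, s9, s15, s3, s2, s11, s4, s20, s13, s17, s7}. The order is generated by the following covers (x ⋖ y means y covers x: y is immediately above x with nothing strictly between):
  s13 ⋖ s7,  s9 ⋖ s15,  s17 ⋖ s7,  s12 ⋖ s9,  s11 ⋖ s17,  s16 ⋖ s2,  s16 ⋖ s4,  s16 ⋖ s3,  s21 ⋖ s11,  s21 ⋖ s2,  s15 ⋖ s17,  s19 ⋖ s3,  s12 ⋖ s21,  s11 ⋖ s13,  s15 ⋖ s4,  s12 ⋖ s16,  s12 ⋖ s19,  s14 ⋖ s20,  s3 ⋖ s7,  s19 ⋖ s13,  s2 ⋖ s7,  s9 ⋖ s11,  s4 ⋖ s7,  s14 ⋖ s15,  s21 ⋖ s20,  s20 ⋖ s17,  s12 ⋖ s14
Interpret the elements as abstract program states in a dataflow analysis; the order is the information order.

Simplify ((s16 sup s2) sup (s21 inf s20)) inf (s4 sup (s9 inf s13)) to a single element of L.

s16 ∨ s2 = s2
s21 ∧ s20 = s21
s2 ∨ s21 = s2
s9 ∧ s13 = s9
s4 ∨ s9 = s4
s2 ∧ s4 = s16

s16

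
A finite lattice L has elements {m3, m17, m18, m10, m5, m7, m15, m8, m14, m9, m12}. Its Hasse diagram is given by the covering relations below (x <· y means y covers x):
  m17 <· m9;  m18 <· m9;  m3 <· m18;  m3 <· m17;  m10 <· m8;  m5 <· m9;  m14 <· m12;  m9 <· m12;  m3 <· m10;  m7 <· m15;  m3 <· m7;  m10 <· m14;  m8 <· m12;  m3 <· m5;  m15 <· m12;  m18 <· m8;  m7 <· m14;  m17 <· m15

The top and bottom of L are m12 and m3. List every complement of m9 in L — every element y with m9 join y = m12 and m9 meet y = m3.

Need y with m9 ∨ y = m12 and m9 ∧ y = m3.
Checking each element gives: m10, m14, m7.

m10, m14, m7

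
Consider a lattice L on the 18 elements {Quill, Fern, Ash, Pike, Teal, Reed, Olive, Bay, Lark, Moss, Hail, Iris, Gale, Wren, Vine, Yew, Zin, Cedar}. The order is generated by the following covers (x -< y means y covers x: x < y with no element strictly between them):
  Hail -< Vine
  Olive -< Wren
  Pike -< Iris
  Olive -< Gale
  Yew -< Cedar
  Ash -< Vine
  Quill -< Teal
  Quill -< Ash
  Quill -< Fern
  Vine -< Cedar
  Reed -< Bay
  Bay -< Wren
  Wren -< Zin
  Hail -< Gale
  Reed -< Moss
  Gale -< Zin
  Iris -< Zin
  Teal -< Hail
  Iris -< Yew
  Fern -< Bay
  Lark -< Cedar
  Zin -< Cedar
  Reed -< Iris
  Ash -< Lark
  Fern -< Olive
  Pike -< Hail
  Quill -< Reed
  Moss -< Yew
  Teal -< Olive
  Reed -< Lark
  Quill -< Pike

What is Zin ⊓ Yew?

Iris

Common lower bounds of {Zin, Yew}: Iris, Pike, Quill, Reed.
The greatest among these is Iris.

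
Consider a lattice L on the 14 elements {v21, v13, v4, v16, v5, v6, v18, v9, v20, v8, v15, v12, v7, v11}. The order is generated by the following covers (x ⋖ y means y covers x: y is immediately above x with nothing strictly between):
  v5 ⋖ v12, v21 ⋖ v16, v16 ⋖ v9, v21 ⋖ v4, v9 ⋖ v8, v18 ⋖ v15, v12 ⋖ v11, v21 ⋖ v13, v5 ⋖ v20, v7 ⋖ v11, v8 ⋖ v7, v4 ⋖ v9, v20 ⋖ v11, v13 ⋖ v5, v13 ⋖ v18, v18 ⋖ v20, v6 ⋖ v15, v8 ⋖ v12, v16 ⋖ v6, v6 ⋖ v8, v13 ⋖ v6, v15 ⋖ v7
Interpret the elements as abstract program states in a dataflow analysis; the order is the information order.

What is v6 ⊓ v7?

Common lower bounds of {v6, v7}: v13, v16, v21, v6.
The greatest among these is v6.

v6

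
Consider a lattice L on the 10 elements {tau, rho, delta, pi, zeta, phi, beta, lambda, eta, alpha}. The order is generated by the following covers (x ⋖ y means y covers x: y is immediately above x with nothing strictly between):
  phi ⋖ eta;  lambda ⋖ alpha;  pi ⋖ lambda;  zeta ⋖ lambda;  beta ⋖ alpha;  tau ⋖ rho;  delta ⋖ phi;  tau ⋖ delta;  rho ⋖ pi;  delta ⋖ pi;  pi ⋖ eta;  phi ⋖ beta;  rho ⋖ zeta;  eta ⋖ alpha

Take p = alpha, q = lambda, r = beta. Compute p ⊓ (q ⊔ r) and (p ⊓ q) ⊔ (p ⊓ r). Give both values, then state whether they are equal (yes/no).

q ⊔ r = alpha, so p ⊓ (q ⊔ r) = alpha ⊓ alpha = alpha.
p ⊓ q = lambda and p ⊓ r = beta, so (p ⊓ q) ⊔ (p ⊓ r) = lambda ⊔ beta = alpha.
Equal: yes.

alpha; alpha; yes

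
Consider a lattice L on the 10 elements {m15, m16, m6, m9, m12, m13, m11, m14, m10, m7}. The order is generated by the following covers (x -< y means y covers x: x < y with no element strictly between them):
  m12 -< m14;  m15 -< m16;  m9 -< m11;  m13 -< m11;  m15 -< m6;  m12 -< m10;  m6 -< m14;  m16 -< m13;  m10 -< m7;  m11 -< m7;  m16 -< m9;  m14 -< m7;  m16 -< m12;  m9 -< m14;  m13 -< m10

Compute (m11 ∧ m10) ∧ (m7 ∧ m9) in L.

m11 ∧ m10 = m13
m7 ∧ m9 = m9
m13 ∧ m9 = m16

m16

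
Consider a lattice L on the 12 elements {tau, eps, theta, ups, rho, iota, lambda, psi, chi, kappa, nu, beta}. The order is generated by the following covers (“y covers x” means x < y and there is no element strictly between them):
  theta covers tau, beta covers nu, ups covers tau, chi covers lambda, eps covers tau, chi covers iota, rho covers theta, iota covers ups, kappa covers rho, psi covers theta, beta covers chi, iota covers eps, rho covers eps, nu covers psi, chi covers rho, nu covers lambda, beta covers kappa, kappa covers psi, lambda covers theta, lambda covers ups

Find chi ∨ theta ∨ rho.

Common upper bounds of {chi, theta, rho}: beta, chi.
The least among these is chi.

chi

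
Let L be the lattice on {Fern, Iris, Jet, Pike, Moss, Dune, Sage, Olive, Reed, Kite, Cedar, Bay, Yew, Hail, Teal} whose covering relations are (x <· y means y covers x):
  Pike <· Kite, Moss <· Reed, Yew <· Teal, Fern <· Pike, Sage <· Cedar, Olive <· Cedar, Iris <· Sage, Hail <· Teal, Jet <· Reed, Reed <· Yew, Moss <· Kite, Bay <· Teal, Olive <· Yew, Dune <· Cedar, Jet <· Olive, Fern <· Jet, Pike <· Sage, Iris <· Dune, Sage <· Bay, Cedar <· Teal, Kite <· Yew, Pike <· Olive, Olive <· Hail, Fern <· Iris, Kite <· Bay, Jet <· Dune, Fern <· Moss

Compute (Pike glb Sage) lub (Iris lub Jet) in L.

Pike ∧ Sage = Pike
Iris ∨ Jet = Dune
Pike ∨ Dune = Cedar

Cedar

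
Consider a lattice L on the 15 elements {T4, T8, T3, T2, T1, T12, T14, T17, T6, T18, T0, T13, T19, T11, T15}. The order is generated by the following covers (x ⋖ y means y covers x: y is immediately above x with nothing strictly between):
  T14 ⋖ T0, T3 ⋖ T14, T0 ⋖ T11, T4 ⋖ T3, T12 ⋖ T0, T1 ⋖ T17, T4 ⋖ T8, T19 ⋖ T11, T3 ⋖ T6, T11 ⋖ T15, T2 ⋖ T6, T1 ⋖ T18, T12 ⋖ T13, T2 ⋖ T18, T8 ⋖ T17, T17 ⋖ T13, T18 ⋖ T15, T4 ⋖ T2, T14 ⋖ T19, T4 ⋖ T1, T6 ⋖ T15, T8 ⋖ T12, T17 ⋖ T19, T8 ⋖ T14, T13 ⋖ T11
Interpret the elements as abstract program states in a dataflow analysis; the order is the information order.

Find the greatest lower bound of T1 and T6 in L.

Common lower bounds of {T1, T6}: T4.
The greatest among these is T4.

T4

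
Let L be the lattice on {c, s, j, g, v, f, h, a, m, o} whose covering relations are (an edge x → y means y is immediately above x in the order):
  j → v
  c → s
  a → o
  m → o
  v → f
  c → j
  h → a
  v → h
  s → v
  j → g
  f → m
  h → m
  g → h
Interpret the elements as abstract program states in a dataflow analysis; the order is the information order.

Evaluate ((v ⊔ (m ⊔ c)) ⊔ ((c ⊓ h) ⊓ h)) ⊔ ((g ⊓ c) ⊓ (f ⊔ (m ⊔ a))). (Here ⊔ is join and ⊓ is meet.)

m ∨ c = m
v ∨ m = m
c ∧ h = c
c ∧ h = c
m ∨ c = m
g ∧ c = c
m ∨ a = o
f ∨ o = o
c ∧ o = c
m ∨ c = m

m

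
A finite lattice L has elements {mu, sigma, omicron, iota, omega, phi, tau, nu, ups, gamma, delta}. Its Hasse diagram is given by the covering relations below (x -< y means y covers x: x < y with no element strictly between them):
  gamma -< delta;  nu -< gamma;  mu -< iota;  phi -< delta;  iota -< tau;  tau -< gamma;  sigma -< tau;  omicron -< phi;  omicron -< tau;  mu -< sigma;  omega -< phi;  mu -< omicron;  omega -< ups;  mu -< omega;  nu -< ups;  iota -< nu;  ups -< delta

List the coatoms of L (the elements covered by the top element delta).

gamma, phi, ups

The coatoms are exactly the elements covered by delta: gamma, phi, ups.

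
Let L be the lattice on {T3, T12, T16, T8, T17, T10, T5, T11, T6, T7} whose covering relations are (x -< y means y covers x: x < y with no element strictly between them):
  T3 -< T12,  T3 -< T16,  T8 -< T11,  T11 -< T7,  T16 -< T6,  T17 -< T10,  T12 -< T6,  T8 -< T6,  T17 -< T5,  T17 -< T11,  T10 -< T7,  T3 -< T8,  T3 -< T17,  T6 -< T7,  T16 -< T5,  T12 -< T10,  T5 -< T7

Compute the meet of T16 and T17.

T3

Common lower bounds of {T16, T17}: T3.
The greatest among these is T3.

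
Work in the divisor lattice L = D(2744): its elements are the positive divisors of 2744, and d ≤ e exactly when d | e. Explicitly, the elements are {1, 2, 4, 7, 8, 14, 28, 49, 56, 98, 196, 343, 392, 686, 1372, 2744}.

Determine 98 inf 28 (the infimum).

In the divisibility order, the meet is the greatest common divisor: gcd(98, 28) = 14.

14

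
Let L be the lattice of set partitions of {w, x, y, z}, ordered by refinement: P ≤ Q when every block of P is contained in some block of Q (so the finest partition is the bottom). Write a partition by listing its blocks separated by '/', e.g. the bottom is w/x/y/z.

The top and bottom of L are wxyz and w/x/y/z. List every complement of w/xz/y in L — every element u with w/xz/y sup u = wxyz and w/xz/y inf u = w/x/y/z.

wx/yz, wxy/z, wyz/x, wz/xy

Need u with w/xz/y ∨ u = wxyz and w/xz/y ∧ u = w/x/y/z.
Checking each element gives: wx/yz, wxy/z, wyz/x, wz/xy.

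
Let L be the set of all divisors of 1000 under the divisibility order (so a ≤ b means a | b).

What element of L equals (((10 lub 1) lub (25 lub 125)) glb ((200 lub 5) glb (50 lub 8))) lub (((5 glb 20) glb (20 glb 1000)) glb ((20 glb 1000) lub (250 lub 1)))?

10 ∨ 1 = 10
25 ∨ 125 = 125
10 ∨ 125 = 250
200 ∨ 5 = 200
50 ∨ 8 = 200
200 ∧ 200 = 200
250 ∧ 200 = 50
5 ∧ 20 = 5
20 ∧ 1000 = 20
5 ∧ 20 = 5
20 ∧ 1000 = 20
250 ∨ 1 = 250
20 ∨ 250 = 500
5 ∧ 500 = 5
50 ∨ 5 = 50

50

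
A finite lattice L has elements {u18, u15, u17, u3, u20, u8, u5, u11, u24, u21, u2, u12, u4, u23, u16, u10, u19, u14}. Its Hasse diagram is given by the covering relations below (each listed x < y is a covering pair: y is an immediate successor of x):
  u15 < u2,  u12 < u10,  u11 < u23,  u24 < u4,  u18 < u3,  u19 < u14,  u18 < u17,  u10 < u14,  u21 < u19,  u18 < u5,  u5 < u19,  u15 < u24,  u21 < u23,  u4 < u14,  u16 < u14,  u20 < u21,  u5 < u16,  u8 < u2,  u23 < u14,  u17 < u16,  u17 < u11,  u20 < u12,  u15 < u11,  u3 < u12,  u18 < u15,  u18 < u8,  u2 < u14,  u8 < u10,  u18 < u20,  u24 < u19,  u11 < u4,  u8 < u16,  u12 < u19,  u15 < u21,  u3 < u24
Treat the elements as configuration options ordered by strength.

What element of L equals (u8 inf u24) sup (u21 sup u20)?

u8 ∧ u24 = u18
u21 ∨ u20 = u21
u18 ∨ u21 = u21

u21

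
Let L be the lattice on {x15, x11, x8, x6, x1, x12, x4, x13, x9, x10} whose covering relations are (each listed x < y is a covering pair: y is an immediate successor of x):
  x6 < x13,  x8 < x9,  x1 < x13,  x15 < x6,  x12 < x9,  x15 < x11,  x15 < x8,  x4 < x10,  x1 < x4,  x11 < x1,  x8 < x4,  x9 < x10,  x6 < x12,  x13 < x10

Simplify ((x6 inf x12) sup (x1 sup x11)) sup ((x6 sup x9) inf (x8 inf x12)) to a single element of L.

x6 ∧ x12 = x6
x1 ∨ x11 = x1
x6 ∨ x1 = x13
x6 ∨ x9 = x9
x8 ∧ x12 = x15
x9 ∧ x15 = x15
x13 ∨ x15 = x13

x13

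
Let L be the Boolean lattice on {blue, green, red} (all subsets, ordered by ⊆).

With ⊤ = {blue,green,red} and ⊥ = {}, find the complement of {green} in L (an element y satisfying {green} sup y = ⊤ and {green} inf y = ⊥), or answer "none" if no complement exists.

Need y with {green} ∨ y = {blue,green,red} and {green} ∧ y = {}.
Checking each element gives: {blue,red}.

{blue,red}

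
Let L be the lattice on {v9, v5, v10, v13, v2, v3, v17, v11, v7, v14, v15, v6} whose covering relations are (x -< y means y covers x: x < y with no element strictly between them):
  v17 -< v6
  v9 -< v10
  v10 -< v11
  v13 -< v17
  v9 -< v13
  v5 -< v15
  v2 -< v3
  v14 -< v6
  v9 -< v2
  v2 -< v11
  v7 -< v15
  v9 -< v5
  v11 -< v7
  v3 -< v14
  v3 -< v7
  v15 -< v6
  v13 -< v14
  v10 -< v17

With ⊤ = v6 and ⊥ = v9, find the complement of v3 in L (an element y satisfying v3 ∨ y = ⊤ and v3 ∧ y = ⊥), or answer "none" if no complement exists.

Need y with v3 ∨ y = v6 and v3 ∧ y = v9.
Checking each element gives: v17.

v17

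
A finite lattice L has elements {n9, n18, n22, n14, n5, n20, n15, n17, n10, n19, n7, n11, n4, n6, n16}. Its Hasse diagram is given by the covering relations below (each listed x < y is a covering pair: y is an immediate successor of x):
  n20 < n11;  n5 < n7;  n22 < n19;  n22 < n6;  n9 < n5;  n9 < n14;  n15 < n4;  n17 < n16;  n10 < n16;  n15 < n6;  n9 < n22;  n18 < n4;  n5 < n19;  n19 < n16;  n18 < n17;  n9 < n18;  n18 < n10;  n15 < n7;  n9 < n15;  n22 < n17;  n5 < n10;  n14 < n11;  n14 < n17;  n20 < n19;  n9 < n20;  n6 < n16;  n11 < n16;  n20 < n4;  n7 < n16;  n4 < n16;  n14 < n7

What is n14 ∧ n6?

n9

Common lower bounds of {n14, n6}: n9.
The greatest among these is n9.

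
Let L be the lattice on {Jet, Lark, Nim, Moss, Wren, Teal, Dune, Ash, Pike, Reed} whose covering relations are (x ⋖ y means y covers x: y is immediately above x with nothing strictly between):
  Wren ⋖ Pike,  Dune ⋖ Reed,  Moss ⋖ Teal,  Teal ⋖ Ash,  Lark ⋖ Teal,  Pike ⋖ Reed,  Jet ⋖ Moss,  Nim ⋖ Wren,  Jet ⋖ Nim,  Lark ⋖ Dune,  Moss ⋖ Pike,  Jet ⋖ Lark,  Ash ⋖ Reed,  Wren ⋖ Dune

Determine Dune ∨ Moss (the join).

Common upper bounds of {Dune, Moss}: Reed.
The least among these is Reed.

Reed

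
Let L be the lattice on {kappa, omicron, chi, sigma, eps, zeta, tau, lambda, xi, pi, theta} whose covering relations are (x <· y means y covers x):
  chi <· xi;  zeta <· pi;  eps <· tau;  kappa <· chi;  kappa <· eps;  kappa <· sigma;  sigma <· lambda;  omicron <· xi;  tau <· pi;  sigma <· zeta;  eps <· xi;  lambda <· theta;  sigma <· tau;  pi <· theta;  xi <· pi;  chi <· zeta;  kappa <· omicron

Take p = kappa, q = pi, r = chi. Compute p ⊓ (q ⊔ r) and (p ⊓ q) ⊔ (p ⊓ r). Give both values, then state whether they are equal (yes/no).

kappa; kappa; yes

q ⊔ r = pi, so p ⊓ (q ⊔ r) = kappa ⊓ pi = kappa.
p ⊓ q = kappa and p ⊓ r = kappa, so (p ⊓ q) ⊔ (p ⊓ r) = kappa ⊔ kappa = kappa.
Equal: yes.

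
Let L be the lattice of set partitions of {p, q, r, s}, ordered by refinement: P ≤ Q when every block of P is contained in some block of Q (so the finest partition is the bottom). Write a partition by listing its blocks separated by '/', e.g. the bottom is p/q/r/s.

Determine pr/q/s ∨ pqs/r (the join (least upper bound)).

pqrs

The join of pr/q/s and pqs/r merges any blocks that overlap across the partitions, giving pqrs.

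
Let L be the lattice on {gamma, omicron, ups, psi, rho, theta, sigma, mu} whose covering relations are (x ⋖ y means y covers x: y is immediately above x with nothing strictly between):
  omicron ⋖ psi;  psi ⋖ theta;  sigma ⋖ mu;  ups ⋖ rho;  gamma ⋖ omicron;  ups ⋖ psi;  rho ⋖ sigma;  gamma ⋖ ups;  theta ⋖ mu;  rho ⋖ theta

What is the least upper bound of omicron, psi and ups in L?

psi

Common upper bounds of {omicron, psi, ups}: mu, psi, theta.
The least among these is psi.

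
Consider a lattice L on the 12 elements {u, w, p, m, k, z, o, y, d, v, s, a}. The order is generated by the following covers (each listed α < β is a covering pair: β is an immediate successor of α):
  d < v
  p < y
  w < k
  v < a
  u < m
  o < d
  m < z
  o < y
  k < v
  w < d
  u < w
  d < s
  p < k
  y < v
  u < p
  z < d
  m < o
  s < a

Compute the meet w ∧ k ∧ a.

Common lower bounds of {w, k, a}: u, w.
The greatest among these is w.

w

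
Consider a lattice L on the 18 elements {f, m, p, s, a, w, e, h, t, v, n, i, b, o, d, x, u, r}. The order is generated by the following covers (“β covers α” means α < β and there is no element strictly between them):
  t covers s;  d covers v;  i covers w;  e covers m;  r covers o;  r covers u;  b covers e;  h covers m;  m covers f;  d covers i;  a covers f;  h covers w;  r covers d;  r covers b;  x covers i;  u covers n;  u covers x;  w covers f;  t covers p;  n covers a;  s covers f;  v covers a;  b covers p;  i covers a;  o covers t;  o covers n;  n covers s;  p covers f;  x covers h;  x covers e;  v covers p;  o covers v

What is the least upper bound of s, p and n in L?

o

Common upper bounds of {s, p, n}: o, r.
The least among these is o.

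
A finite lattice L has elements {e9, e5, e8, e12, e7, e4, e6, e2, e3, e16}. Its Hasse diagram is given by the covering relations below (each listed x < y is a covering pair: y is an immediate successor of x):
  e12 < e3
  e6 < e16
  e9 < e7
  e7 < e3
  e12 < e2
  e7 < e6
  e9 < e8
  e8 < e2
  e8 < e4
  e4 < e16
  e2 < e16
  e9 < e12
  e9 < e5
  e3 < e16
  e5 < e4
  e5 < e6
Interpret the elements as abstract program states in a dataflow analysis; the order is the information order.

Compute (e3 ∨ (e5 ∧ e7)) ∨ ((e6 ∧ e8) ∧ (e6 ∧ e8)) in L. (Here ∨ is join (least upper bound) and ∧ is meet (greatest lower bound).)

e3

e5 ∧ e7 = e9
e3 ∨ e9 = e3
e6 ∧ e8 = e9
e6 ∧ e8 = e9
e9 ∧ e9 = e9
e3 ∨ e9 = e3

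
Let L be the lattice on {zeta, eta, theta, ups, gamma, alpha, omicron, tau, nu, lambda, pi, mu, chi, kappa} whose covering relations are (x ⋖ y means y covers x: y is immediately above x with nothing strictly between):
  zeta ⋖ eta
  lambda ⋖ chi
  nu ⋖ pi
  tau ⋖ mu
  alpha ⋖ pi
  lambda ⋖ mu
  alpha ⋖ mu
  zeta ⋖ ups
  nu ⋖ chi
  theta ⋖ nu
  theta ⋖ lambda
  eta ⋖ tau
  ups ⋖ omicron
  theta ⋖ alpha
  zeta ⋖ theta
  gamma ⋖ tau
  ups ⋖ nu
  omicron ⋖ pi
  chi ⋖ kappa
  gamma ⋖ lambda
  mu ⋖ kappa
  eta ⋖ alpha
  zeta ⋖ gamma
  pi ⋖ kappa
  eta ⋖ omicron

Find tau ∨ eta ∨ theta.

mu

Common upper bounds of {tau, eta, theta}: kappa, mu.
The least among these is mu.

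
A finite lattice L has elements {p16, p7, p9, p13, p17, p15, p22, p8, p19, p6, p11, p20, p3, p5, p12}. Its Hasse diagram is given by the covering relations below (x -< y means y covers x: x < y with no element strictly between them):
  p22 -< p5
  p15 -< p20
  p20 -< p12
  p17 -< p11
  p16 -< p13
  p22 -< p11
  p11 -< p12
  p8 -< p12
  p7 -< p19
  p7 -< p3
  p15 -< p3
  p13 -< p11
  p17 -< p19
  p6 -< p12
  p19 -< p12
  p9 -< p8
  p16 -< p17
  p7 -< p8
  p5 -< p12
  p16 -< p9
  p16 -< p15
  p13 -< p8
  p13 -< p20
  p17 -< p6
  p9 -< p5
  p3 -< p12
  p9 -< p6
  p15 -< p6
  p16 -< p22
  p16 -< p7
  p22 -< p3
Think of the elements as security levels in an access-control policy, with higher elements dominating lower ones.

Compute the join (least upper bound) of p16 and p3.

p3

Common upper bounds of {p16, p3}: p12, p3.
The least among these is p3.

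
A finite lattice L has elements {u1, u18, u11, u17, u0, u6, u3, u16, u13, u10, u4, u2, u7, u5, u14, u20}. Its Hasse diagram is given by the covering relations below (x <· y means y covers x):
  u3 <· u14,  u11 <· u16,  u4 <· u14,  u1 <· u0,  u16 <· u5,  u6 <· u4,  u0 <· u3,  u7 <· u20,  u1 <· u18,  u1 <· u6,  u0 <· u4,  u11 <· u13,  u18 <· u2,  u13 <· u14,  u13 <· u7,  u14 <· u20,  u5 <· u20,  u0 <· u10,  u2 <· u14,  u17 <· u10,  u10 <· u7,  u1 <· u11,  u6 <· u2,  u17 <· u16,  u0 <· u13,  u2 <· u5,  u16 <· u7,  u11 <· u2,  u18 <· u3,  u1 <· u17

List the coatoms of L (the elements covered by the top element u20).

The coatoms are exactly the elements covered by u20: u14, u5, u7.

u14, u5, u7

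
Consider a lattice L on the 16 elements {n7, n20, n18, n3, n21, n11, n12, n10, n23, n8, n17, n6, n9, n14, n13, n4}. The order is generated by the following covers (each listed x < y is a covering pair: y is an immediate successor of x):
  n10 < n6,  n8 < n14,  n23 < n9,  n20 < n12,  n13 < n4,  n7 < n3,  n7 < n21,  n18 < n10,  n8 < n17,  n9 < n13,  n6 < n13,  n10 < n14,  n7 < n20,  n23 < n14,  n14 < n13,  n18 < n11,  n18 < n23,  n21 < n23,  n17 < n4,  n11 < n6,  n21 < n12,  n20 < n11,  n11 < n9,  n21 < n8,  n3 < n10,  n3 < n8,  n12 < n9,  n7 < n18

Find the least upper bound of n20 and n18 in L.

Common upper bounds of {n20, n18}: n11, n13, n4, n6, n9.
The least among these is n11.

n11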